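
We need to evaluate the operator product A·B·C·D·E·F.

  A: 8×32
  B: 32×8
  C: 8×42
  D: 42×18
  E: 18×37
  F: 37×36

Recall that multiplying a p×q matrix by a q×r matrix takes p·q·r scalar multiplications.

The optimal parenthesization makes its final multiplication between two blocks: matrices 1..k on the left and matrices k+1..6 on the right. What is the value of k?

Adjacent pairs: AB = 8·32·8 = 2048; BC = 32·8·42 = 10752; CD = 8·42·18 = 6048; DE = 42·18·37 = 27972; EF = 18·37·36 = 23976.
Length 3: A..C: k=1: 0+10752+8·32·42=21504; k=2: 2048+0+8·8·42=4736 → min 4736 | B..D: k=2: 0+6048+32·8·18=10656; k=3: 10752+0+32·42·18=34944 → min 10656 | C..E: k=3: 0+27972+8·42·37=40404; k=4: 6048+0+8·18·37=11376 → min 11376 | D..F: k=4: 0+23976+42·18·36=51192; k=5: 27972+0+42·37·36=83916 → min 51192.
Length 4: A..D: k=1: 0+10656+8·32·18=15264; k=2: 2048+6048+8·8·18=9248; k=3: 4736+0+8·42·18=10784 → min 9248 | B..E: k=2: 0+11376+32·8·37=20848; k=3: 10752+27972+32·42·37=88452; k=4: 10656+0+32·18·37=31968 → min 20848 | C..F: k=3: 0+51192+8·42·36=63288; k=4: 6048+23976+8·18·36=35208; k=5: 11376+0+8·37·36=22032 → min 22032.
Length 5: A..E: k=1: 0+20848+8·32·37=30320; k=2: 2048+11376+8·8·37=15792; k=3: 4736+27972+8·42·37=45140; k=4: 9248+0+8·18·37=14576 → min 14576 | B..F: k=2: 0+22032+32·8·36=31248; k=3: 10752+51192+32·42·36=110328; k=4: 10656+23976+32·18·36=55368; k=5: 20848+0+32·37·36=63472 → min 31248.
Top-level splits: k=1: (A..A)·(B..F) → 0+31248+8·32·36 = 40464; k=2: (A..B)·(C..F) → 2048+22032+8·8·36 = 26384; k=3: (A..C)·(D..F) → 4736+51192+8·42·36 = 68024; k=4: (A..D)·(E..F) → 9248+23976+8·18·36 = 38408; k=5: (A..E)·(F..F) → 14576+0+8·37·36 = 25232.
Best split is after E, i.e. k = 5.

5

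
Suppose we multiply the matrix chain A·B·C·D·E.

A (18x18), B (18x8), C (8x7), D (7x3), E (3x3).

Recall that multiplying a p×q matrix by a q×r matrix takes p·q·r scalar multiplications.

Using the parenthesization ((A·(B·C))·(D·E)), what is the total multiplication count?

3717

(B·C): 18×8 by 8×7 → 18×7, cost 18·8·7 = 1008
(A·(B·C)): 18×18 by 18×7 → 18×7, cost 18·18·7 = 2268; cumulative 3276
(D·E): 7×3 by 3×3 → 7×3, cost 7·3·3 = 63
((A·(B·C))·(D·E)): 18×7 by 7×3 → 18×3, cost 18·7·3 = 378; cumulative 3717
Total: 3717 scalar multiplications.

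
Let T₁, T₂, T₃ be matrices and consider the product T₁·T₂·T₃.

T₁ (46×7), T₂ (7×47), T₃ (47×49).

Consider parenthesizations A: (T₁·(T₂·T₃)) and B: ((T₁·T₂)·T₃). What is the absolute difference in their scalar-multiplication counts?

89173

Order A = (T₁·(T₂·T₃)): (T₂·T₃): 7×47 by 47×49 → 7×49, cost 7·47·49 = 16121; (T₁·(T₂·T₃)): 46×7 by 7×49 → 46×49, cost 46·7·49 = 15778; cumulative 31899. Total 31899.
Order B = ((T₁·T₂)·T₃): (T₁·T₂): 46×7 by 7×47 → 46×47, cost 46·7·47 = 15134; ((T₁·T₂)·T₃): 46×47 by 47×49 → 46×49, cost 46·47·49 = 105938; cumulative 121072. Total 121072.
Difference: |31899 − 121072| = 89173.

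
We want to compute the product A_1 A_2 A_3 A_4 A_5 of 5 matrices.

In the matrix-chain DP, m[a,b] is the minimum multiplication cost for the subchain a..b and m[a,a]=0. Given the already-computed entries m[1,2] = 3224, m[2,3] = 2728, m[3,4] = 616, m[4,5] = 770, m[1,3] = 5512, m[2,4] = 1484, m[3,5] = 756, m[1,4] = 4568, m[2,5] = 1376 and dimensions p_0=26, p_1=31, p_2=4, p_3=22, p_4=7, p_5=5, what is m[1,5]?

m[1,5] = min over k∈[1,4] of m[1,k]+m[k+1,5]+p_{0}·p_k·p_{5}.
k=1: 0 + 1376 + 26·31·5 = 5406; k=2: 3224 + 756 + 26·4·5 = 4500; k=3: 5512 + 770 + 26·22·5 = 9142; k=4: 4568 + 0 + 26·7·5 = 5478.
Minimum: 4500 at k=2.

4500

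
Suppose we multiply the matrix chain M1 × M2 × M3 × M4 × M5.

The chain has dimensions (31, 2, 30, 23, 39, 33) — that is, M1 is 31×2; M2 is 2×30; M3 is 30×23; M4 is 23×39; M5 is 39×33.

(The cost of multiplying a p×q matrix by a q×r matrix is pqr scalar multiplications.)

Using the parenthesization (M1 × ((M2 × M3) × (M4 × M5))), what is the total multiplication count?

(M2 × M3): 2×30 by 30×23 → 2×23, cost 2·30·23 = 1380
(M4 × M5): 23×39 by 39×33 → 23×33, cost 23·39·33 = 29601
((M2 × M3) × (M4 × M5)): 2×23 by 23×33 → 2×33, cost 2·23·33 = 1518; cumulative 32499
(M1 × ((M2 × M3) × (M4 × M5))): 31×2 by 2×33 → 31×33, cost 31·2·33 = 2046; cumulative 34545
Total: 34545 scalar multiplications.

34545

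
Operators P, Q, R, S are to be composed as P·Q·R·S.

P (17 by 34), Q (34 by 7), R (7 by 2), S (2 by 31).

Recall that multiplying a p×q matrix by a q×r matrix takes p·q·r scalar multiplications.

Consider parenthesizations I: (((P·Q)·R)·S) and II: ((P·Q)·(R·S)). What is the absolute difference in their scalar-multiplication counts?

Order I = (((P·Q)·R)·S): (P·Q): 17×34 by 34×7 → 17×7, cost 17·34·7 = 4046; ((P·Q)·R): 17×7 by 7×2 → 17×2, cost 17·7·2 = 238; cumulative 4284; (((P·Q)·R)·S): 17×2 by 2×31 → 17×31, cost 17·2·31 = 1054; cumulative 5338. Total 5338.
Order II = ((P·Q)·(R·S)): (P·Q): 17×34 by 34×7 → 17×7, cost 17·34·7 = 4046; (R·S): 7×2 by 2×31 → 7×31, cost 7·2·31 = 434; ((P·Q)·(R·S)): 17×7 by 7×31 → 17×31, cost 17·7·31 = 3689; cumulative 8169. Total 8169.
Difference: |5338 − 8169| = 2831.

2831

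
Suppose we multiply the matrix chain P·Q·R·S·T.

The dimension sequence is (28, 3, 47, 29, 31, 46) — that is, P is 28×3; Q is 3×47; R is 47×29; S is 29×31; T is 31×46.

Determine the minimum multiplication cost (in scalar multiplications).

14928

Adjacent pairs: PQ = 28·3·47 = 3948; QR = 3·47·29 = 4089; RS = 47·29·31 = 42253; ST = 29·31·46 = 41354.
Length 3: P..R: k=1: 0+4089+28·3·29=6525; k=2: 3948+0+28·47·29=42112 → min 6525 | Q..S: k=2: 0+42253+3·47·31=46624; k=3: 4089+0+3·29·31=6786 → min 6786 | R..T: k=3: 0+41354+47·29·46=104052; k=4: 42253+0+47·31·46=109275 → min 104052.
Length 4: P..S: k=1: 0+6786+28·3·31=9390; k=2: 3948+42253+28·47·31=86997; k=3: 6525+0+28·29·31=31697 → min 9390 | Q..T: k=2: 0+104052+3·47·46=110538; k=3: 4089+41354+3·29·46=49445; k=4: 6786+0+3·31·46=11064 → min 11064.
Length 5: P..T: k=1: 0+11064+28·3·46=14928; k=2: 3948+104052+28·47·46=168536; k=3: 6525+41354+28·29·46=85231; k=4: 9390+0+28·31·46=49318 → min 14928.
Optimal order: (P·(((Q·R)·S)·T)) with cost 14928.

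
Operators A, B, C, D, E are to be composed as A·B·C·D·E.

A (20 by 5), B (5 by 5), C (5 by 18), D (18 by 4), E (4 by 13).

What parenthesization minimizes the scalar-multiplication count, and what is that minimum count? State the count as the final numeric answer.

Adjacent pairs: AB = 20·5·5 = 500; BC = 5·5·18 = 450; CD = 5·18·4 = 360; DE = 18·4·13 = 936.
Length 3: A..C: k=1: 0+450+20·5·18=2250; k=2: 500+0+20·5·18=2300 → min 2250 | B..D: k=2: 0+360+5·5·4=460; k=3: 450+0+5·18·4=810 → min 460 | C..E: k=3: 0+936+5·18·13=2106; k=4: 360+0+5·4·13=620 → min 620.
Length 4: A..D: k=1: 0+460+20·5·4=860; k=2: 500+360+20·5·4=1260; k=3: 2250+0+20·18·4=3690 → min 860 | B..E: k=2: 0+620+5·5·13=945; k=3: 450+936+5·18·13=2556; k=4: 460+0+5·4·13=720 → min 720.
Length 5: A..E: k=1: 0+720+20·5·13=2020; k=2: 500+620+20·5·13=2420; k=3: 2250+936+20·18·13=7866; k=4: 860+0+20·4·13=1900 → min 1900.
Optimal parenthesization: ((A·(B·(C·D)))·E) with cost 1900.

1900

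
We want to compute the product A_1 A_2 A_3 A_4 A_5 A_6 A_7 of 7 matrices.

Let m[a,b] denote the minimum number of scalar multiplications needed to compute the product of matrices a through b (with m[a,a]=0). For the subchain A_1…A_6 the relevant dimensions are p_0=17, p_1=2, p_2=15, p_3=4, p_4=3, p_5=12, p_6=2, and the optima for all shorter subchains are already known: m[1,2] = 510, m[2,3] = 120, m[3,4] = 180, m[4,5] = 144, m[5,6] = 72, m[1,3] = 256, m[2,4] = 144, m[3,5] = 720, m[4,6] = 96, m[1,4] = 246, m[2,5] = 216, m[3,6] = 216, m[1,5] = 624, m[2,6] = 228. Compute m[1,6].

296

m[1,6] = min over k∈[1,5] of m[1,k]+m[k+1,6]+p_{0}·p_k·p_{6}.
k=1: 0 + 228 + 17·2·2 = 296; k=2: 510 + 216 + 17·15·2 = 1236; k=3: 256 + 96 + 17·4·2 = 488; k=4: 246 + 72 + 17·3·2 = 420; k=5: 624 + 0 + 17·12·2 = 1032.
Minimum: 296 at k=1.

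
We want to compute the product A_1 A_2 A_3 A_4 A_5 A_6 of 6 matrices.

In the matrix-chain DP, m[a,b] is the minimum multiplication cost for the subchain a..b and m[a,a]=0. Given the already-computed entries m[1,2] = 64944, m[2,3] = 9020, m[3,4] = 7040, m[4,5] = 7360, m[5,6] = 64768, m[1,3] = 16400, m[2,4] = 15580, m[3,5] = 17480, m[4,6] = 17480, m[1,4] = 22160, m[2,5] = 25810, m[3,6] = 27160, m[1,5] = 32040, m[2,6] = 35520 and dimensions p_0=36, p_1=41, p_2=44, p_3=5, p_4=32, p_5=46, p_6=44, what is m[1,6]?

m[1,6] = min over k∈[1,5] of m[1,k]+m[k+1,6]+p_{0}·p_k·p_{6}.
k=1: 0 + 35520 + 36·41·44 = 100464; k=2: 64944 + 27160 + 36·44·44 = 161800; k=3: 16400 + 17480 + 36·5·44 = 41800; k=4: 22160 + 64768 + 36·32·44 = 137616; k=5: 32040 + 0 + 36·46·44 = 104904.
Minimum: 41800 at k=3.

41800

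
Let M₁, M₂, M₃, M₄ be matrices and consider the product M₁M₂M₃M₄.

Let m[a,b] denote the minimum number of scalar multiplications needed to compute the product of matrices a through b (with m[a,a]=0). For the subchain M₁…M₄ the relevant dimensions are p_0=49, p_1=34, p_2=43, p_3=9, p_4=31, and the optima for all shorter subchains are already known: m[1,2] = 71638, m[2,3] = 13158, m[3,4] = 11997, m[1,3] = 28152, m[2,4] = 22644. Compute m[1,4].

m[1,4] = min over k∈[1,3] of m[1,k]+m[k+1,4]+p_{0}·p_k·p_{4}.
k=1: 0 + 22644 + 49·34·31 = 74290; k=2: 71638 + 11997 + 49·43·31 = 148952; k=3: 28152 + 0 + 49·9·31 = 41823.
Minimum: 41823 at k=3.

41823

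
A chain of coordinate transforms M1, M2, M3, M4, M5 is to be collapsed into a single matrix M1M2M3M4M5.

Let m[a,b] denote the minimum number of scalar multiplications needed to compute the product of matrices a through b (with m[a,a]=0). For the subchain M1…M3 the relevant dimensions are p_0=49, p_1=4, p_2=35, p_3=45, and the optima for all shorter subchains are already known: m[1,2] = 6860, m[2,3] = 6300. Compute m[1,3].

m[1,3] = min over k∈[1,2] of m[1,k]+m[k+1,3]+p_{0}·p_k·p_{3}.
k=1: 0 + 6300 + 49·4·45 = 15120; k=2: 6860 + 0 + 49·35·45 = 84035.
Minimum: 15120 at k=1.

15120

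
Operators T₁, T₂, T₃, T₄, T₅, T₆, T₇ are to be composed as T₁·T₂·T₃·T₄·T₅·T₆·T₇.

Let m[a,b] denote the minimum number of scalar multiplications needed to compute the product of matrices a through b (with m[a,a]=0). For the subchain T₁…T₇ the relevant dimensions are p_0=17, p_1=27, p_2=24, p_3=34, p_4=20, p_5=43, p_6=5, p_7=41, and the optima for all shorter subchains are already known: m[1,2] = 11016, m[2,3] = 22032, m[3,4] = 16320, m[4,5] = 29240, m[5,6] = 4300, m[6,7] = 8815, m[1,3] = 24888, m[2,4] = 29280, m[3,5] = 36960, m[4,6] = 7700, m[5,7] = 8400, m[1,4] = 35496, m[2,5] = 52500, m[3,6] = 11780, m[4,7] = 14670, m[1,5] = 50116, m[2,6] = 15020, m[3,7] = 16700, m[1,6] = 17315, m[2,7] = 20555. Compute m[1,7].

m[1,7] = min over k∈[1,6] of m[1,k]+m[k+1,7]+p_{0}·p_k·p_{7}.
k=1: 0 + 20555 + 17·27·41 = 39374; k=2: 11016 + 16700 + 17·24·41 = 44444; k=3: 24888 + 14670 + 17·34·41 = 63256; k=4: 35496 + 8400 + 17·20·41 = 57836; k=5: 50116 + 8815 + 17·43·41 = 88902; k=6: 17315 + 0 + 17·5·41 = 20800.
Minimum: 20800 at k=6.

20800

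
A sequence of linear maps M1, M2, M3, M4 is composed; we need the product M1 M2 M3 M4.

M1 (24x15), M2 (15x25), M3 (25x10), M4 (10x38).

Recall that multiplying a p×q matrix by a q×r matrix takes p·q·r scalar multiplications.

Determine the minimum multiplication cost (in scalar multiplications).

Adjacent pairs: M1M2 = 24·15·25 = 9000; M2M3 = 15·25·10 = 3750; M3M4 = 25·10·38 = 9500.
Length 3: M1..M3: k=1: 0+3750+24·15·10=7350; k=2: 9000+0+24·25·10=15000 → min 7350 | M2..M4: k=2: 0+9500+15·25·38=23750; k=3: 3750+0+15·10·38=9450 → min 9450.
Length 4: M1..M4: k=1: 0+9450+24·15·38=23130; k=2: 9000+9500+24·25·38=41300; k=3: 7350+0+24·10·38=16470 → min 16470.
Optimal order: ((M1 (M2 M3)) M4) with cost 16470.

16470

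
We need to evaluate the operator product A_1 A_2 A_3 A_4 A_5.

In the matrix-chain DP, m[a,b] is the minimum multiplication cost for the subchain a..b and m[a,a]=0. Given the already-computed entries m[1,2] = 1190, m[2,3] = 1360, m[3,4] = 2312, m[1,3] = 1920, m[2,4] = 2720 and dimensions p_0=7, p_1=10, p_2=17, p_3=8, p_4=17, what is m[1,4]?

m[1,4] = min over k∈[1,3] of m[1,k]+m[k+1,4]+p_{0}·p_k·p_{4}.
k=1: 0 + 2720 + 7·10·17 = 3910; k=2: 1190 + 2312 + 7·17·17 = 5525; k=3: 1920 + 0 + 7·8·17 = 2872.
Minimum: 2872 at k=3.

2872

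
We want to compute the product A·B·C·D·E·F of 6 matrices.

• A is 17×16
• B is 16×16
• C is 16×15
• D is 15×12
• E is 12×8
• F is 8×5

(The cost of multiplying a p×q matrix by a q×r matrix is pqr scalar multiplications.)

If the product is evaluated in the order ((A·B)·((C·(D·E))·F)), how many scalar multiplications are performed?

(A·B): 17×16 by 16×16 → 17×16, cost 17·16·16 = 4352
(D·E): 15×12 by 12×8 → 15×8, cost 15·12·8 = 1440
(C·(D·E)): 16×15 by 15×8 → 16×8, cost 16·15·8 = 1920; cumulative 3360
((C·(D·E))·F): 16×8 by 8×5 → 16×5, cost 16·8·5 = 640; cumulative 4000
((A·B)·((C·(D·E))·F)): 17×16 by 16×5 → 17×5, cost 17·16·5 = 1360; cumulative 9712
Total: 9712 scalar multiplications.

9712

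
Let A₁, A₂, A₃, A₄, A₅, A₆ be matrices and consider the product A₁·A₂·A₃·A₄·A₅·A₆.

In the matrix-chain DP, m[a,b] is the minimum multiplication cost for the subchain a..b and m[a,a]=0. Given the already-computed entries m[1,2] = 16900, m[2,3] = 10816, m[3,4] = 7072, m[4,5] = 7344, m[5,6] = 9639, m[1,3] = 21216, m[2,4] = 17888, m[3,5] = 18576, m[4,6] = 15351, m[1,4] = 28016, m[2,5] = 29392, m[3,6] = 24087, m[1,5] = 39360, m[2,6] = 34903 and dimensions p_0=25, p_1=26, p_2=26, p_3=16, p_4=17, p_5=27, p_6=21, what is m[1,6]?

44967

m[1,6] = min over k∈[1,5] of m[1,k]+m[k+1,6]+p_{0}·p_k·p_{6}.
k=1: 0 + 34903 + 25·26·21 = 48553; k=2: 16900 + 24087 + 25·26·21 = 54637; k=3: 21216 + 15351 + 25·16·21 = 44967; k=4: 28016 + 9639 + 25·17·21 = 46580; k=5: 39360 + 0 + 25·27·21 = 53535.
Minimum: 44967 at k=3.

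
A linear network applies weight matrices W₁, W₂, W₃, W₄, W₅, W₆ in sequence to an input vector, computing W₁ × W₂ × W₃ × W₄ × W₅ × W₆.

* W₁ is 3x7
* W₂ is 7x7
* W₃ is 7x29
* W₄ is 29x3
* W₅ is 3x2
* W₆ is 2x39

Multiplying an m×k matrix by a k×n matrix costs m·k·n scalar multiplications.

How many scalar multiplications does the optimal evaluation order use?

954

Adjacent pairs: W₁W₂ = 3·7·7 = 147; W₂W₃ = 7·7·29 = 1421; W₃W₄ = 7·29·3 = 609; W₄W₅ = 29·3·2 = 174; W₅W₆ = 3·2·39 = 234.
Length 3: W₁..W₃: k=1: 0+1421+3·7·29=2030; k=2: 147+0+3·7·29=756 → min 756 | W₂..W₄: k=2: 0+609+7·7·3=756; k=3: 1421+0+7·29·3=2030 → min 756 | W₃..W₅: k=3: 0+174+7·29·2=580; k=4: 609+0+7·3·2=651 → min 580 | W₄..W₆: k=4: 0+234+29·3·39=3627; k=5: 174+0+29·2·39=2436 → min 2436.
Length 4: W₁..W₄: k=1: 0+756+3·7·3=819; k=2: 147+609+3·7·3=819; k=3: 756+0+3·29·3=1017 → min 819 | W₂..W₅: k=2: 0+580+7·7·2=678; k=3: 1421+174+7·29·2=2001; k=4: 756+0+7·3·2=798 → min 678 | W₃..W₆: k=3: 0+2436+7·29·39=10353; k=4: 609+234+7·3·39=1662; k=5: 580+0+7·2·39=1126 → min 1126.
Length 5: W₁..W₅: k=1: 0+678+3·7·2=720; k=2: 147+580+3·7·2=769; k=3: 756+174+3·29·2=1104; k=4: 819+0+3·3·2=837 → min 720 | W₂..W₆: k=2: 0+1126+7·7·39=3037; k=3: 1421+2436+7·29·39=11774; k=4: 756+234+7·3·39=1809; k=5: 678+0+7·2·39=1224 → min 1224.
Length 6: W₁..W₆: k=1: 0+1224+3·7·39=2043; k=2: 147+1126+3·7·39=2092; k=3: 756+2436+3·29·39=6585; k=4: 819+234+3·3·39=1404; k=5: 720+0+3·2·39=954 → min 954.
Optimal order: ((W₁ × (W₂ × (W₃ × (W₄ × W₅)))) × W₆) with cost 954.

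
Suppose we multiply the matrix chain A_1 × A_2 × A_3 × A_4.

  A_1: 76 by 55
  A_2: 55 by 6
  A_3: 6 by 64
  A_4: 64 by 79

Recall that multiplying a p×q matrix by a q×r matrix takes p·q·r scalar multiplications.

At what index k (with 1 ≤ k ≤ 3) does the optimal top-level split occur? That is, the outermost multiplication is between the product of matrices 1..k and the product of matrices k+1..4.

Adjacent pairs: A_1A_2 = 76·55·6 = 25080; A_2A_3 = 55·6·64 = 21120; A_3A_4 = 6·64·79 = 30336.
Length 3: A_1..A_3: k=1: 0+21120+76·55·64=288640; k=2: 25080+0+76·6·64=54264 → min 54264 | A_2..A_4: k=2: 0+30336+55·6·79=56406; k=3: 21120+0+55·64·79=299200 → min 56406.
Top-level splits: k=1: (A_1..A_1)·(A_2..A_4) → 0+56406+76·55·79 = 386626; k=2: (A_1..A_2)·(A_3..A_4) → 25080+30336+76·6·79 = 91440; k=3: (A_1..A_3)·(A_4..A_4) → 54264+0+76·64·79 = 438520.
Best split is after A_2, i.e. k = 2.

2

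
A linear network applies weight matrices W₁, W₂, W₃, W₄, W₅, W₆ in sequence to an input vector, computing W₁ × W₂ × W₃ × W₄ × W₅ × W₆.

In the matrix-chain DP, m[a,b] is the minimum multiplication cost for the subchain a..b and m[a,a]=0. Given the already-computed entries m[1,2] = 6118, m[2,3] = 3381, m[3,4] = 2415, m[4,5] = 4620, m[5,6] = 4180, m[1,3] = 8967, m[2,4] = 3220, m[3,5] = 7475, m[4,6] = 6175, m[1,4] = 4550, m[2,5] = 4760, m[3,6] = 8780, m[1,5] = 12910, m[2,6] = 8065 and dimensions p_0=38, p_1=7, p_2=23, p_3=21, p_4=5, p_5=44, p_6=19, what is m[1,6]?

12340

m[1,6] = min over k∈[1,5] of m[1,k]+m[k+1,6]+p_{0}·p_k·p_{6}.
k=1: 0 + 8065 + 38·7·19 = 13119; k=2: 6118 + 8780 + 38·23·19 = 31504; k=3: 8967 + 6175 + 38·21·19 = 30304; k=4: 4550 + 4180 + 38·5·19 = 12340; k=5: 12910 + 0 + 38·44·19 = 44678.
Minimum: 12340 at k=4.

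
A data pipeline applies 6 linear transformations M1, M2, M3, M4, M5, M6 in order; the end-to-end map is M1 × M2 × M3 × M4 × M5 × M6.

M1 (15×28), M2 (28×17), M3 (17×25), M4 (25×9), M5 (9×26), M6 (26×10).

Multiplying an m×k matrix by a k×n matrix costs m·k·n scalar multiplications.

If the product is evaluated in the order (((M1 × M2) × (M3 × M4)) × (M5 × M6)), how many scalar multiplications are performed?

(M1 × M2): 15×28 by 28×17 → 15×17, cost 15·28·17 = 7140
(M3 × M4): 17×25 by 25×9 → 17×9, cost 17·25·9 = 3825
((M1 × M2) × (M3 × M4)): 15×17 by 17×9 → 15×9, cost 15·17·9 = 2295; cumulative 13260
(M5 × M6): 9×26 by 26×10 → 9×10, cost 9·26·10 = 2340
(((M1 × M2) × (M3 × M4)) × (M5 × M6)): 15×9 by 9×10 → 15×10, cost 15·9·10 = 1350; cumulative 16950
Total: 16950 scalar multiplications.

16950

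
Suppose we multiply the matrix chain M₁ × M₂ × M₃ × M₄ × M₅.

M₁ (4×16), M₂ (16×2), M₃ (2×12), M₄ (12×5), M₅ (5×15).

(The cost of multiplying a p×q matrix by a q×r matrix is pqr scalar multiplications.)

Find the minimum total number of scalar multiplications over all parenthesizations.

518

Adjacent pairs: M₁M₂ = 4·16·2 = 128; M₂M₃ = 16·2·12 = 384; M₃M₄ = 2·12·5 = 120; M₄M₅ = 12·5·15 = 900.
Length 3: M₁..M₃: k=1: 0+384+4·16·12=1152; k=2: 128+0+4·2·12=224 → min 224 | M₂..M₄: k=2: 0+120+16·2·5=280; k=3: 384+0+16·12·5=1344 → min 280 | M₃..M₅: k=3: 0+900+2·12·15=1260; k=4: 120+0+2·5·15=270 → min 270.
Length 4: M₁..M₄: k=1: 0+280+4·16·5=600; k=2: 128+120+4·2·5=288; k=3: 224+0+4·12·5=464 → min 288 | M₂..M₅: k=2: 0+270+16·2·15=750; k=3: 384+900+16·12·15=4164; k=4: 280+0+16·5·15=1480 → min 750.
Length 5: M₁..M₅: k=1: 0+750+4·16·15=1710; k=2: 128+270+4·2·15=518; k=3: 224+900+4·12·15=1844; k=4: 288+0+4·5·15=588 → min 518.
Optimal order: ((M₁ × M₂) × ((M₃ × M₄) × M₅)) with cost 518.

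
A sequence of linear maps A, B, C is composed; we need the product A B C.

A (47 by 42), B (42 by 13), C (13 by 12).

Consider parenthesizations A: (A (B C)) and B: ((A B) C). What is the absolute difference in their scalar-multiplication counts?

2754

Order A = (A (B C)): (B C): 42×13 by 13×12 → 42×12, cost 42·13·12 = 6552; (A (B C)): 47×42 by 42×12 → 47×12, cost 47·42·12 = 23688; cumulative 30240. Total 30240.
Order B = ((A B) C): (A B): 47×42 by 42×13 → 47×13, cost 47·42·13 = 25662; ((A B) C): 47×13 by 13×12 → 47×12, cost 47·13·12 = 7332; cumulative 32994. Total 32994.
Difference: |30240 − 32994| = 2754.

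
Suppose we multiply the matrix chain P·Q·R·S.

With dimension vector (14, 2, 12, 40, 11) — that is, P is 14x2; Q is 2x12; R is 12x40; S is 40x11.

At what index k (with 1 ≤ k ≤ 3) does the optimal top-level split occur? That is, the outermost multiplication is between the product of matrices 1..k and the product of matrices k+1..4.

1

Adjacent pairs: PQ = 14·2·12 = 336; QR = 2·12·40 = 960; RS = 12·40·11 = 5280.
Length 3: P..R: k=1: 0+960+14·2·40=2080; k=2: 336+0+14·12·40=7056 → min 2080 | Q..S: k=2: 0+5280+2·12·11=5544; k=3: 960+0+2·40·11=1840 → min 1840.
Top-level splits: k=1: (P..P)·(Q..S) → 0+1840+14·2·11 = 2148; k=2: (P..Q)·(R..S) → 336+5280+14·12·11 = 7464; k=3: (P..R)·(S..S) → 2080+0+14·40·11 = 8240.
Best split is after P, i.e. k = 1.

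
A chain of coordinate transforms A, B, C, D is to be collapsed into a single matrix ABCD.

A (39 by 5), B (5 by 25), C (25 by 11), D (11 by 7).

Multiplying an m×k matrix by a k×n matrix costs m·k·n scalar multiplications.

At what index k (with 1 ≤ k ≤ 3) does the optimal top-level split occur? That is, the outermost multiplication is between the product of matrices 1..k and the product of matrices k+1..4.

1

Adjacent pairs: AB = 39·5·25 = 4875; BC = 5·25·11 = 1375; CD = 25·11·7 = 1925.
Length 3: A..C: k=1: 0+1375+39·5·11=3520; k=2: 4875+0+39·25·11=15600 → min 3520 | B..D: k=2: 0+1925+5·25·7=2800; k=3: 1375+0+5·11·7=1760 → min 1760.
Top-level splits: k=1: (A..A)·(B..D) → 0+1760+39·5·7 = 3125; k=2: (A..B)·(C..D) → 4875+1925+39·25·7 = 13625; k=3: (A..C)·(D..D) → 3520+0+39·11·7 = 6523.
Best split is after A, i.e. k = 1.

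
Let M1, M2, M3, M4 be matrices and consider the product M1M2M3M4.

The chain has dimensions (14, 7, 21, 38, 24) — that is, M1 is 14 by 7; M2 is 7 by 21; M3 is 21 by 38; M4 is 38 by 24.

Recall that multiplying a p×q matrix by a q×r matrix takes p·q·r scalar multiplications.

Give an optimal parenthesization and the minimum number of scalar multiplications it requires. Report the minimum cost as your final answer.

14322

Adjacent pairs: M1M2 = 14·7·21 = 2058; M2M3 = 7·21·38 = 5586; M3M4 = 21·38·24 = 19152.
Length 3: M1..M3: k=1: 0+5586+14·7·38=9310; k=2: 2058+0+14·21·38=13230 → min 9310 | M2..M4: k=2: 0+19152+7·21·24=22680; k=3: 5586+0+7·38·24=11970 → min 11970.
Length 4: M1..M4: k=1: 0+11970+14·7·24=14322; k=2: 2058+19152+14·21·24=28266; k=3: 9310+0+14·38·24=22078 → min 14322.
Optimal parenthesization: (M1((M2M3)M4)) with cost 14322.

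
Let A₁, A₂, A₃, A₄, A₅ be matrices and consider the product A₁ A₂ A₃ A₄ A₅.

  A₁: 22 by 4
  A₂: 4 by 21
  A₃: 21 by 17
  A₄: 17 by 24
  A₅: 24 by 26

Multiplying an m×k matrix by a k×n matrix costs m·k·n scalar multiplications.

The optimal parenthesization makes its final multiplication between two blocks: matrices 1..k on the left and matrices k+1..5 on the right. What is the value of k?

Adjacent pairs: A₁A₂ = 22·4·21 = 1848; A₂A₃ = 4·21·17 = 1428; A₃A₄ = 21·17·24 = 8568; A₄A₅ = 17·24·26 = 10608.
Length 3: A₁..A₃: k=1: 0+1428+22·4·17=2924; k=2: 1848+0+22·21·17=9702 → min 2924 | A₂..A₄: k=2: 0+8568+4·21·24=10584; k=3: 1428+0+4·17·24=3060 → min 3060 | A₃..A₅: k=3: 0+10608+21·17·26=19890; k=4: 8568+0+21·24·26=21672 → min 19890.
Length 4: A₁..A₄: k=1: 0+3060+22·4·24=5172; k=2: 1848+8568+22·21·24=21504; k=3: 2924+0+22·17·24=11900 → min 5172 | A₂..A₅: k=2: 0+19890+4·21·26=22074; k=3: 1428+10608+4·17·26=13804; k=4: 3060+0+4·24·26=5556 → min 5556.
Top-level splits: k=1: (A₁..A₁)·(A₂..A₅) → 0+5556+22·4·26 = 7844; k=2: (A₁..A₂)·(A₃..A₅) → 1848+19890+22·21·26 = 33750; k=3: (A₁..A₃)·(A₄..A₅) → 2924+10608+22·17·26 = 23256; k=4: (A₁..A₄)·(A₅..A₅) → 5172+0+22·24·26 = 18900.
Best split is after A₁, i.e. k = 1.

1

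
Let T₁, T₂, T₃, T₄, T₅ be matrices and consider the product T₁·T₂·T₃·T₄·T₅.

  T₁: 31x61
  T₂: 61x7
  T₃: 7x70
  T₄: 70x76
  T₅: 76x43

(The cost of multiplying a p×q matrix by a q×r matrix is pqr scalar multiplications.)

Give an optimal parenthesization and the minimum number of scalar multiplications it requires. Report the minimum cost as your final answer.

82684

Adjacent pairs: T₁T₂ = 31·61·7 = 13237; T₂T₃ = 61·7·70 = 29890; T₃T₄ = 7·70·76 = 37240; T₄T₅ = 70·76·43 = 228760.
Length 3: T₁..T₃: k=1: 0+29890+31·61·70=162260; k=2: 13237+0+31·7·70=28427 → min 28427 | T₂..T₄: k=2: 0+37240+61·7·76=69692; k=3: 29890+0+61·70·76=354410 → min 69692 | T₃..T₅: k=3: 0+228760+7·70·43=249830; k=4: 37240+0+7·76·43=60116 → min 60116.
Length 4: T₁..T₄: k=1: 0+69692+31·61·76=213408; k=2: 13237+37240+31·7·76=66969; k=3: 28427+0+31·70·76=193347 → min 66969 | T₂..T₅: k=2: 0+60116+61·7·43=78477; k=3: 29890+228760+61·70·43=442260; k=4: 69692+0+61·76·43=269040 → min 78477.
Length 5: T₁..T₅: k=1: 0+78477+31·61·43=159790; k=2: 13237+60116+31·7·43=82684; k=3: 28427+228760+31·70·43=350497; k=4: 66969+0+31·76·43=168277 → min 82684.
Optimal parenthesization: ((T₁·T₂)·((T₃·T₄)·T₅)) with cost 82684.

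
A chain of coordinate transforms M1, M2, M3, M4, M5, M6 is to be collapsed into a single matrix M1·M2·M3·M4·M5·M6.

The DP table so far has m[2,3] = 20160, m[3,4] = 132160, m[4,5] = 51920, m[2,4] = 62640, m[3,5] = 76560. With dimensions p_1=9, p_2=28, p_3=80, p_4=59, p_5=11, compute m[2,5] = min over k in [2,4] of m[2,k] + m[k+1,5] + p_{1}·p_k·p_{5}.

m[2,5] = min over k∈[2,4] of m[2,k]+m[k+1,5]+p_{1}·p_k·p_{5}.
k=2: 0 + 76560 + 9·28·11 = 79332; k=3: 20160 + 51920 + 9·80·11 = 80000; k=4: 62640 + 0 + 9·59·11 = 68481.
Minimum: 68481 at k=4.

68481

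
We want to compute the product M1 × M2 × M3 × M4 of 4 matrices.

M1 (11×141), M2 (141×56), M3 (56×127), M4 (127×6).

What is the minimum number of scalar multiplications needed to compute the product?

Adjacent pairs: M1M2 = 11·141·56 = 86856; M2M3 = 141·56·127 = 1002792; M3M4 = 56·127·6 = 42672.
Length 3: M1..M3: k=1: 0+1002792+11·141·127=1199769; k=2: 86856+0+11·56·127=165088 → min 165088 | M2..M4: k=2: 0+42672+141·56·6=90048; k=3: 1002792+0+141·127·6=1110234 → min 90048.
Length 4: M1..M4: k=1: 0+90048+11·141·6=99354; k=2: 86856+42672+11·56·6=133224; k=3: 165088+0+11·127·6=173470 → min 99354.
Optimal order: (M1 × (M2 × (M3 × M4))) with cost 99354.

99354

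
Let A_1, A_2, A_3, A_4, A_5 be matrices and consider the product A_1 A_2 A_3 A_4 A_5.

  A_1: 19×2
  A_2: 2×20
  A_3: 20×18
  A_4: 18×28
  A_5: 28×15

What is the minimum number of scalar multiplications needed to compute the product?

3138

Adjacent pairs: A_1A_2 = 19·2·20 = 760; A_2A_3 = 2·20·18 = 720; A_3A_4 = 20·18·28 = 10080; A_4A_5 = 18·28·15 = 7560.
Length 3: A_1..A_3: k=1: 0+720+19·2·18=1404; k=2: 760+0+19·20·18=7600 → min 1404 | A_2..A_4: k=2: 0+10080+2·20·28=11200; k=3: 720+0+2·18·28=1728 → min 1728 | A_3..A_5: k=3: 0+7560+20·18·15=12960; k=4: 10080+0+20·28·15=18480 → min 12960.
Length 4: A_1..A_4: k=1: 0+1728+19·2·28=2792; k=2: 760+10080+19·20·28=21480; k=3: 1404+0+19·18·28=10980 → min 2792 | A_2..A_5: k=2: 0+12960+2·20·15=13560; k=3: 720+7560+2·18·15=8820; k=4: 1728+0+2·28·15=2568 → min 2568.
Length 5: A_1..A_5: k=1: 0+2568+19·2·15=3138; k=2: 760+12960+19·20·15=19420; k=3: 1404+7560+19·18·15=14094; k=4: 2792+0+19·28·15=10772 → min 3138.
Optimal order: (A_1 (((A_2 A_3) A_4) A_5)) with cost 3138.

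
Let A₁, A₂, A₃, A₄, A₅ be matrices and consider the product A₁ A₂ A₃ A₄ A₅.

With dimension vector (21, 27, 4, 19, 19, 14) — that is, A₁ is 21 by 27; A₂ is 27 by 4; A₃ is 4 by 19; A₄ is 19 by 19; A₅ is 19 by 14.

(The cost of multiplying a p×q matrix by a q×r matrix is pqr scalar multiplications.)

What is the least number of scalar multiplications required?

Adjacent pairs: A₁A₂ = 21·27·4 = 2268; A₂A₃ = 27·4·19 = 2052; A₃A₄ = 4·19·19 = 1444; A₄A₅ = 19·19·14 = 5054.
Length 3: A₁..A₃: k=1: 0+2052+21·27·19=12825; k=2: 2268+0+21·4·19=3864 → min 3864 | A₂..A₄: k=2: 0+1444+27·4·19=3496; k=3: 2052+0+27·19·19=11799 → min 3496 | A₃..A₅: k=3: 0+5054+4·19·14=6118; k=4: 1444+0+4·19·14=2508 → min 2508.
Length 4: A₁..A₄: k=1: 0+3496+21·27·19=14269; k=2: 2268+1444+21·4·19=5308; k=3: 3864+0+21·19·19=11445 → min 5308 | A₂..A₅: k=2: 0+2508+27·4·14=4020; k=3: 2052+5054+27·19·14=14288; k=4: 3496+0+27·19·14=10678 → min 4020.
Length 5: A₁..A₅: k=1: 0+4020+21·27·14=11958; k=2: 2268+2508+21·4·14=5952; k=3: 3864+5054+21·19·14=14504; k=4: 5308+0+21·19·14=10894 → min 5952.
Optimal order: ((A₁ A₂) ((A₃ A₄) A₅)) with cost 5952.

5952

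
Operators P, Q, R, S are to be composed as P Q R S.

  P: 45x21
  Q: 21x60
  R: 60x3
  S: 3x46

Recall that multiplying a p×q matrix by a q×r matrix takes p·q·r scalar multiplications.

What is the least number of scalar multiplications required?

12825

Adjacent pairs: PQ = 45·21·60 = 56700; QR = 21·60·3 = 3780; RS = 60·3·46 = 8280.
Length 3: P..R: k=1: 0+3780+45·21·3=6615; k=2: 56700+0+45·60·3=64800 → min 6615 | Q..S: k=2: 0+8280+21·60·46=66240; k=3: 3780+0+21·3·46=6678 → min 6678.
Length 4: P..S: k=1: 0+6678+45·21·46=50148; k=2: 56700+8280+45·60·46=189180; k=3: 6615+0+45·3·46=12825 → min 12825.
Optimal order: ((P (Q R)) S) with cost 12825.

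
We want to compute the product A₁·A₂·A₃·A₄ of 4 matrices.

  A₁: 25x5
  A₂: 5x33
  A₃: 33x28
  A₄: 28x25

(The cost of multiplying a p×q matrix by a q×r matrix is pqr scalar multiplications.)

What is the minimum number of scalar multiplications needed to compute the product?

11245

Adjacent pairs: A₁A₂ = 25·5·33 = 4125; A₂A₃ = 5·33·28 = 4620; A₃A₄ = 33·28·25 = 23100.
Length 3: A₁..A₃: k=1: 0+4620+25·5·28=8120; k=2: 4125+0+25·33·28=27225 → min 8120 | A₂..A₄: k=2: 0+23100+5·33·25=27225; k=3: 4620+0+5·28·25=8120 → min 8120.
Length 4: A₁..A₄: k=1: 0+8120+25·5·25=11245; k=2: 4125+23100+25·33·25=47850; k=3: 8120+0+25·28·25=25620 → min 11245.
Optimal order: (A₁·((A₂·A₃)·A₄)) with cost 11245.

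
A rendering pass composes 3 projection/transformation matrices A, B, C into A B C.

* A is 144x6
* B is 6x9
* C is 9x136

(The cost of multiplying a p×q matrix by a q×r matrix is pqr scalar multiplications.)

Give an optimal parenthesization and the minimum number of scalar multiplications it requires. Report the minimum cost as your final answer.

(A (B C)): cost 124848.
((A B) C): cost 184032.
Optimal: (A (B C)) with cost 124848.

124848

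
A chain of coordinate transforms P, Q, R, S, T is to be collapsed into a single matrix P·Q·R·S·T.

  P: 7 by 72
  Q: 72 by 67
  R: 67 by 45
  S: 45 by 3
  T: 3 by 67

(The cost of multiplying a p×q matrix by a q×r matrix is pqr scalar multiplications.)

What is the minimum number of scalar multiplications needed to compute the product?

26436

Adjacent pairs: PQ = 7·72·67 = 33768; QR = 72·67·45 = 217080; RS = 67·45·3 = 9045; ST = 45·3·67 = 9045.
Length 3: P..R: k=1: 0+217080+7·72·45=239760; k=2: 33768+0+7·67·45=54873 → min 54873 | Q..S: k=2: 0+9045+72·67·3=23517; k=3: 217080+0+72·45·3=226800 → min 23517 | R..T: k=3: 0+9045+67·45·67=211050; k=4: 9045+0+67·3·67=22512 → min 22512.
Length 4: P..S: k=1: 0+23517+7·72·3=25029; k=2: 33768+9045+7·67·3=44220; k=3: 54873+0+7·45·3=55818 → min 25029 | Q..T: k=2: 0+22512+72·67·67=345720; k=3: 217080+9045+72·45·67=443205; k=4: 23517+0+72·3·67=37989 → min 37989.
Length 5: P..T: k=1: 0+37989+7·72·67=71757; k=2: 33768+22512+7·67·67=87703; k=3: 54873+9045+7·45·67=85023; k=4: 25029+0+7·3·67=26436 → min 26436.
Optimal order: ((P·(Q·(R·S)))·T) with cost 26436.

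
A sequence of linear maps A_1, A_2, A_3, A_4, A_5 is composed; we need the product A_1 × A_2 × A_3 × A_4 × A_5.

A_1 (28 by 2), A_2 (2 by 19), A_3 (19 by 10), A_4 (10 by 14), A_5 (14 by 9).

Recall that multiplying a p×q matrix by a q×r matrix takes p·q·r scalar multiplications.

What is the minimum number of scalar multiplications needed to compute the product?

Adjacent pairs: A_1A_2 = 28·2·19 = 1064; A_2A_3 = 2·19·10 = 380; A_3A_4 = 19·10·14 = 2660; A_4A_5 = 10·14·9 = 1260.
Length 3: A_1..A_3: k=1: 0+380+28·2·10=940; k=2: 1064+0+28·19·10=6384 → min 940 | A_2..A_4: k=2: 0+2660+2·19·14=3192; k=3: 380+0+2·10·14=660 → min 660 | A_3..A_5: k=3: 0+1260+19·10·9=2970; k=4: 2660+0+19·14·9=5054 → min 2970.
Length 4: A_1..A_4: k=1: 0+660+28·2·14=1444; k=2: 1064+2660+28·19·14=11172; k=3: 940+0+28·10·14=4860 → min 1444 | A_2..A_5: k=2: 0+2970+2·19·9=3312; k=3: 380+1260+2·10·9=1820; k=4: 660+0+2·14·9=912 → min 912.
Length 5: A_1..A_5: k=1: 0+912+28·2·9=1416; k=2: 1064+2970+28·19·9=8822; k=3: 940+1260+28·10·9=4720; k=4: 1444+0+28·14·9=4972 → min 1416.
Optimal order: (A_1 × (((A_2 × A_3) × A_4) × A_5)) with cost 1416.

1416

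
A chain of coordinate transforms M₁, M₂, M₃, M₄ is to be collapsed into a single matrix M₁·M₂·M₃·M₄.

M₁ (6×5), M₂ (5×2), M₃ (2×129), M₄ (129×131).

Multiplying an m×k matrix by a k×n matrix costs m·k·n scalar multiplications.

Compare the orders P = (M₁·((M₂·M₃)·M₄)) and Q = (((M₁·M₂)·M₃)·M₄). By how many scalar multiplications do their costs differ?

Order P = (M₁·((M₂·M₃)·M₄)): (M₂·M₃): 5×2 by 2×129 → 5×129, cost 5·2·129 = 1290; ((M₂·M₃)·M₄): 5×129 by 129×131 → 5×131, cost 5·129·131 = 84495; cumulative 85785; (M₁·((M₂·M₃)·M₄)): 6×5 by 5×131 → 6×131, cost 6·5·131 = 3930; cumulative 89715. Total 89715.
Order Q = (((M₁·M₂)·M₃)·M₄): (M₁·M₂): 6×5 by 5×2 → 6×2, cost 6·5·2 = 60; ((M₁·M₂)·M₃): 6×2 by 2×129 → 6×129, cost 6·2·129 = 1548; cumulative 1608; (((M₁·M₂)·M₃)·M₄): 6×129 by 129×131 → 6×131, cost 6·129·131 = 101394; cumulative 103002. Total 103002.
Difference: |89715 − 103002| = 13287.

13287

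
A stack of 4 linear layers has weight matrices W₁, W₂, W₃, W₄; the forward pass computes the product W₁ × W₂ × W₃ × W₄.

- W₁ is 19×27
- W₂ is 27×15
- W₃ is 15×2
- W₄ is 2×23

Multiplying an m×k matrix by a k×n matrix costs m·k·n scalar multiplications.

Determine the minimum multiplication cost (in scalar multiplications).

2710

Adjacent pairs: W₁W₂ = 19·27·15 = 7695; W₂W₃ = 27·15·2 = 810; W₃W₄ = 15·2·23 = 690.
Length 3: W₁..W₃: k=1: 0+810+19·27·2=1836; k=2: 7695+0+19·15·2=8265 → min 1836 | W₂..W₄: k=2: 0+690+27·15·23=10005; k=3: 810+0+27·2·23=2052 → min 2052.
Length 4: W₁..W₄: k=1: 0+2052+19·27·23=13851; k=2: 7695+690+19·15·23=14940; k=3: 1836+0+19·2·23=2710 → min 2710.
Optimal order: ((W₁ × (W₂ × W₃)) × W₄) with cost 2710.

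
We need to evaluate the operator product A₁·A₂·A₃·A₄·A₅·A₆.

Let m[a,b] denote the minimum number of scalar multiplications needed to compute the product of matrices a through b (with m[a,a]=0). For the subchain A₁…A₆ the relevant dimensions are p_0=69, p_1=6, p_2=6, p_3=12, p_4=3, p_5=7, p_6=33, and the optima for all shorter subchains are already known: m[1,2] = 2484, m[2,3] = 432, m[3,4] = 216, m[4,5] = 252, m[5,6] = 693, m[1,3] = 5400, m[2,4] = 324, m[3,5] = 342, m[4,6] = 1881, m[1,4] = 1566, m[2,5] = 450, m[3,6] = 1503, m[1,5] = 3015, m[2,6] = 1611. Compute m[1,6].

9090

m[1,6] = min over k∈[1,5] of m[1,k]+m[k+1,6]+p_{0}·p_k·p_{6}.
k=1: 0 + 1611 + 69·6·33 = 15273; k=2: 2484 + 1503 + 69·6·33 = 17649; k=3: 5400 + 1881 + 69·12·33 = 34605; k=4: 1566 + 693 + 69·3·33 = 9090; k=5: 3015 + 0 + 69·7·33 = 18954.
Minimum: 9090 at k=4.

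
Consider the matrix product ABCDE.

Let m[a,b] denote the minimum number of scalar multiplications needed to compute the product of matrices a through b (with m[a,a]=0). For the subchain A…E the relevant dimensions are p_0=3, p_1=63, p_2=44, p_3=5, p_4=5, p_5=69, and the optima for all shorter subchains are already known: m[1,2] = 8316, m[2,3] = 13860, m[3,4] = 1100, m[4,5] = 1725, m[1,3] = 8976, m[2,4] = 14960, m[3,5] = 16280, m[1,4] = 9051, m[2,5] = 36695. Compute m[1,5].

10086

m[1,5] = min over k∈[1,4] of m[1,k]+m[k+1,5]+p_{0}·p_k·p_{5}.
k=1: 0 + 36695 + 3·63·69 = 49736; k=2: 8316 + 16280 + 3·44·69 = 33704; k=3: 8976 + 1725 + 3·5·69 = 11736; k=4: 9051 + 0 + 3·5·69 = 10086.
Minimum: 10086 at k=4.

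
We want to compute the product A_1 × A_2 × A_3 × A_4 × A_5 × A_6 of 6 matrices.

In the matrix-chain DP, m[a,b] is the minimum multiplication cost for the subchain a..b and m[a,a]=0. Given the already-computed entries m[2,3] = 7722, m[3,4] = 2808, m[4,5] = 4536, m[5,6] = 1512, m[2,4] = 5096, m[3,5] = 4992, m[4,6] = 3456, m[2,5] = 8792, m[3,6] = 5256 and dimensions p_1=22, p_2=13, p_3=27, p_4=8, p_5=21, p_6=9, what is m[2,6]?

m[2,6] = min over k∈[2,5] of m[2,k]+m[k+1,6]+p_{1}·p_k·p_{6}.
k=2: 0 + 5256 + 22·13·9 = 7830; k=3: 7722 + 3456 + 22·27·9 = 16524; k=4: 5096 + 1512 + 22·8·9 = 8192; k=5: 8792 + 0 + 22·21·9 = 12950.
Minimum: 7830 at k=2.

7830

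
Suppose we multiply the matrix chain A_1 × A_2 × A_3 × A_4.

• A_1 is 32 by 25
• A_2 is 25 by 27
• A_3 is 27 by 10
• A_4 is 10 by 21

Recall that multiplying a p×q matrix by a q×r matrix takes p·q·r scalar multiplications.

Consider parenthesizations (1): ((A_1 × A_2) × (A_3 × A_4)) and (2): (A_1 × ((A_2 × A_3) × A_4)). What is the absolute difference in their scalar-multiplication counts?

Order (1) = ((A_1 × A_2) × (A_3 × A_4)): (A_1 × A_2): 32×25 by 25×27 → 32×27, cost 32·25·27 = 21600; (A_3 × A_4): 27×10 by 10×21 → 27×21, cost 27·10·21 = 5670; ((A_1 × A_2) × (A_3 × A_4)): 32×27 by 27×21 → 32×21, cost 32·27·21 = 18144; cumulative 45414. Total 45414.
Order (2) = (A_1 × ((A_2 × A_3) × A_4)): (A_2 × A_3): 25×27 by 27×10 → 25×10, cost 25·27·10 = 6750; ((A_2 × A_3) × A_4): 25×10 by 10×21 → 25×21, cost 25·10·21 = 5250; cumulative 12000; (A_1 × ((A_2 × A_3) × A_4)): 32×25 by 25×21 → 32×21, cost 32·25·21 = 16800; cumulative 28800. Total 28800.
Difference: |45414 − 28800| = 16614.

16614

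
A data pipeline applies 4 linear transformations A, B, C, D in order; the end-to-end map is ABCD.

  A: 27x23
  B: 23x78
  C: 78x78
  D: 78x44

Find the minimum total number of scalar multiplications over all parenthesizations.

Adjacent pairs: AB = 27·23·78 = 48438; BC = 23·78·78 = 139932; CD = 78·78·44 = 267696.
Length 3: A..C: k=1: 0+139932+27·23·78=188370; k=2: 48438+0+27·78·78=212706 → min 188370 | B..D: k=2: 0+267696+23·78·44=346632; k=3: 139932+0+23·78·44=218868 → min 218868.
Length 4: A..D: k=1: 0+218868+27·23·44=246192; k=2: 48438+267696+27·78·44=408798; k=3: 188370+0+27·78·44=281034 → min 246192.
Optimal order: (A((BC)D)) with cost 246192.

246192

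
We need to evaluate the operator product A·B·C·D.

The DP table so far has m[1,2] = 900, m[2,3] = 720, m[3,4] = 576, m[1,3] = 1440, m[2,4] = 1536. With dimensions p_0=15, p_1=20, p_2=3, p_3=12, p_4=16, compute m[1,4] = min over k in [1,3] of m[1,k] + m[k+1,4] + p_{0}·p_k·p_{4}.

2196

m[1,4] = min over k∈[1,3] of m[1,k]+m[k+1,4]+p_{0}·p_k·p_{4}.
k=1: 0 + 1536 + 15·20·16 = 6336; k=2: 900 + 576 + 15·3·16 = 2196; k=3: 1440 + 0 + 15·12·16 = 4320.
Minimum: 2196 at k=2.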